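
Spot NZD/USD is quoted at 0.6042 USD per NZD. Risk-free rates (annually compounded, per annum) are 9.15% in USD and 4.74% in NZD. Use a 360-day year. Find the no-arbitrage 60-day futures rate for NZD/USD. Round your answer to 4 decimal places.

By covered interest parity, F = S · (1+r_USD)^T / (1+r_NZD)^T
= 0.6042 × 1.014699 / 1.007748 = 0.6042 × 1.006898
F = 0.6084 USD per NZD

0.6084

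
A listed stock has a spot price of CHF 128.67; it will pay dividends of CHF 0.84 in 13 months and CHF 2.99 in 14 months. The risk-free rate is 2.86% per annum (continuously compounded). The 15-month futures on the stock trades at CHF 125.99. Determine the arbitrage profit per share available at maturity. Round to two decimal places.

PV(dividends) I = 0.84·e^(−0.0286·13/12) + 2.99·e^(−0.0286·14/12) = 3.7063
Fair futures F* = (S − I)·e^(rT) = (128.67 − 3.7063)·e^0.035750 = 124.9637 × 1.036397 = 129.5120
Market CHF 125.99 < fair 129.5120: forward underpriced → reverse cash-and-carry (short the stock, invest proceeds at r, pay the dividends, go long the forward).
Profit at T = |F_mkt − F*| = |125.99 − 129.5120| = CHF 3.52 per share

CHF 3.52 per share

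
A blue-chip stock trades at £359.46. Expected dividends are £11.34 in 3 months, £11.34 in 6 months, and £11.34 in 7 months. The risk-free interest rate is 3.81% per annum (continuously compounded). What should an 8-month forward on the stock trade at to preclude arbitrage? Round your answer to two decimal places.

PV(dividends) I = 11.34·e^(−0.0381·3/12) + 11.34·e^(−0.0381·6/12) + 11.34·e^(−0.0381·7/12)
I = 11.2325 + 11.1260 + 11.0907 = 33.4492
F = (S − I)·e^(rT) = (359.46 − 33.4492) · e^(0.0381·8/12)
= 326.0108 · e^0.025400 = 326.0108 × 1.025725 = £334.40

£334.40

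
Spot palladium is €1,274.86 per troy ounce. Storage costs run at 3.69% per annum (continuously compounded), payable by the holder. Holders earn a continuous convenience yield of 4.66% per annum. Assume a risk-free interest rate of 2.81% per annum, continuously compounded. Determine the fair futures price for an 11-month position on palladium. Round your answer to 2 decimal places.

Net carry = r + u − y = 0.0281 + 0.0369 − 0.0466 = 0.0184
F = S·e^((r+u−y)T) = 1274.86 · e^(0.0184 × 11/12) = 1274.86 · e^0.01686667
= 1274.86 × 1.01700972 = €1,296.55 per troy ounce

€1,296.55 per troy ounce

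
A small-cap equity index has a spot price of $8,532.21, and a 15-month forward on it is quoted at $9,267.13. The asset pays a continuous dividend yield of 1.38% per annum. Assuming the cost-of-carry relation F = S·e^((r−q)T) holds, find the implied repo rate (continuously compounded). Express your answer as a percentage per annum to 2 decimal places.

From F = S·e^((r−q)T): (r − q) = ln(F/S)/T
ln(9267.13/8532.21) = ln(1.086135) = 0.082626
(r − q) = 0.082626 / (15/12) = 0.066101
r = ln(F/S)/T + q = 0.066101 + 0.0138 = 0.079901
r = 7.99%

7.99%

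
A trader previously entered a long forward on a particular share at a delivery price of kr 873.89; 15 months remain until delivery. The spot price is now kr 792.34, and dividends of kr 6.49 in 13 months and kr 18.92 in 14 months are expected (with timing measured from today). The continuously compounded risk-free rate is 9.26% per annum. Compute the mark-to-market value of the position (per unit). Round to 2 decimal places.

-kr 8.89

PV(remaining dividends) I = 6.49·e^(−0.0926·13/12) + 18.92·e^(−0.0926·14/12) = 22.8531
Current forward F = (S − I)·e^(rT) = (792.34 − 22.8531)·e^(0.0926·15/12) = 769.4869 × 1.122715 = 863.9145
Value (long) = (F − K)·e^(−rT) = (863.9145 − 873.89) × 0.890698 = -8.8852
Value = -kr 8.89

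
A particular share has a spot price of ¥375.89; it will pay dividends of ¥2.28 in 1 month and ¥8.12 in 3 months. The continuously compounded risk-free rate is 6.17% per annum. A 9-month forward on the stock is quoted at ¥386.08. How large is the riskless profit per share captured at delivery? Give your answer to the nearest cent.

¥3.14 per share

PV(dividends) I = 2.28·e^(−0.0617·1/12) + 8.12·e^(−0.0617·3/12) = 10.2640
Fair forward F* = (S − I)·e^(rT) = (375.89 − 10.2640)·e^0.046275 = 365.6260 × 1.047362 = 382.9428
Market ¥386.08 > fair 382.9428: forward overpriced → cash-and-carry (borrow at r, buy the stock and collect the dividends, short the forward).
Profit at T = |F_mkt − F*| = |386.08 − 382.9428| = ¥3.14 per share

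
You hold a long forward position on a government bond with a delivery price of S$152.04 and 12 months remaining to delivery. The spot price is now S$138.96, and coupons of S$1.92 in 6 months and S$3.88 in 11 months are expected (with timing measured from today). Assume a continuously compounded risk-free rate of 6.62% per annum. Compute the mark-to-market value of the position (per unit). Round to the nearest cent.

PV(remaining coupons) I = 1.92·e^(−0.0662·6/12) + 3.88·e^(−0.0662·11/12) = 5.5090
Current forward F = (S − I)·e^(rT) = (138.96 − 5.5090)·e^(0.0662·12/12) = 133.4510 × 1.068440 = 142.5844
Value (long) = (F − K)·e^(−rT) = (142.5844 − 152.04) × 0.935944 = -8.8499
Value = -S$8.85

-S$8.85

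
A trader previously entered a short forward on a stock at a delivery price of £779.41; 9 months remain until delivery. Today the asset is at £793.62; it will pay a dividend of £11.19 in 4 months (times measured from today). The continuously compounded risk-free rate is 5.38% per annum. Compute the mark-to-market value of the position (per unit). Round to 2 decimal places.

-£34.04

PV(remaining dividends) I = 11.19·e^(−0.0538·4/12) = 10.9911
Current forward F = (S − I)·e^(rT) = (793.62 − 10.9911)·e^(0.0538·9/12) = 782.6289 × 1.041175 = 814.8536
Value (long) = (F − K)·e^(−rT) = (814.8536 − 779.41) × 0.960453 = 34.0419
Short position value = −(long value) = -£34.04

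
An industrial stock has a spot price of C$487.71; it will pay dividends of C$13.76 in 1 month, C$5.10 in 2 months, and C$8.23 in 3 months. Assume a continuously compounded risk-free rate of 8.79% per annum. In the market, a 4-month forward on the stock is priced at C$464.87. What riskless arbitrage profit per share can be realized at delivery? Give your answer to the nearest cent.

C$9.81 per share

PV(dividends) I = 13.76·e^(−0.0879·1/12) + 5.10·e^(−0.0879·2/12) + 8.23·e^(−0.0879·3/12) = 26.7365
Fair forward F* = (S − I)·e^(rT) = (487.71 − 26.7365)·e^0.029300 = 460.9735 × 1.029733 = 474.6796
Market C$464.87 < fair 474.6796: forward underpriced → reverse cash-and-carry (short the stock, invest proceeds at r, pay the dividends, go long the forward).
Profit at T = |F_mkt − F*| = |464.87 − 474.6796| = C$9.81 per share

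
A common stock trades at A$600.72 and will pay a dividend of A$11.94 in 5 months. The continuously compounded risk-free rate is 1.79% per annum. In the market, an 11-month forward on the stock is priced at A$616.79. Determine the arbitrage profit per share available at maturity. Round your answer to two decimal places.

A$18.18 per share

PV(dividends) I = 11.94·e^(−0.0179·5/12) = 11.8513
Fair forward F* = (S − I)·e^(rT) = (600.72 − 11.8513)·e^0.016408 = 588.8687 × 1.016543 = 598.6104
Market A$616.79 > fair 598.6104: forward overpriced → cash-and-carry (borrow at r, buy the stock and collect the dividends, short the forward).
Profit at T = |F_mkt − F*| = |616.79 − 598.6104| = A$18.18 per share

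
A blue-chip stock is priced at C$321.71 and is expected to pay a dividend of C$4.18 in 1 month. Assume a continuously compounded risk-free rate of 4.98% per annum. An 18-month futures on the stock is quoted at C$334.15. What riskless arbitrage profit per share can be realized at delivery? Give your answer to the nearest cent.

C$8.03 per share

PV(dividends) I = 4.18·e^(−0.0498·1/12) = 4.1627
Fair futures F* = (S − I)·e^(rT) = (321.71 − 4.1627)·e^0.074700 = 317.5473 × 1.077561 = 342.1766
Market C$334.15 < fair 342.1766: forward underpriced → reverse cash-and-carry (short the stock, invest proceeds at r, pay the dividends, go long the forward).
Profit at T = |F_mkt − F*| = |334.15 − 342.1766| = C$8.03 per share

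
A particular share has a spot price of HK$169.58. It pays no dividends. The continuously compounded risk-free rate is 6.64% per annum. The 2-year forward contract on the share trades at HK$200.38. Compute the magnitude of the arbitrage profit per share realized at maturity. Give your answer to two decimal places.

HK$6.72 per share

Fair forward: F* = S·e^(carry·T), with carry = r = 0.0664
F* = 169.58 · e^(0.0664 × 2) = 169.58 · e^0.132800 = 169.58 × 1.142022 = HK$193.6641
Market HK$200.38 > fair HK$193.6641: forward overpriced → cash-and-carry (buy spot, short the forward).
At maturity, profit = |F_mkt − F*| = |200.38 − 193.6641| = HK$6.72 per share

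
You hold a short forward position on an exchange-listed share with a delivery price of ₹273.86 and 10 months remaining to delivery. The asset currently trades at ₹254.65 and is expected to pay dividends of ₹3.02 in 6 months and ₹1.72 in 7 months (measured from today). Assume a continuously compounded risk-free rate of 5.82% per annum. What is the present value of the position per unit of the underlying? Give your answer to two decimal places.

₹10.84

PV(remaining dividends) I = 3.02·e^(−0.0582·6/12) + 1.72·e^(−0.0582·7/12) = 4.5960
Current forward F = (S − I)·e^(rT) = (254.65 − 4.5960)·e^(0.0582·10/12) = 250.0540 × 1.049695 = 262.4804
Value (long) = (F − K)·e^(−rT) = (262.4804 − 273.86) × 0.952657 = -10.8409
Short position value = −(long value) = ₹10.84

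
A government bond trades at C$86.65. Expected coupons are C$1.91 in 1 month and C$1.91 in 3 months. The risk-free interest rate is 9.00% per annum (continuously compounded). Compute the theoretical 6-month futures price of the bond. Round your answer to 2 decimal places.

PV(coupons) I = 1.91·e^(−0.0900·1/12) + 1.91·e^(−0.0900·3/12)
I = 1.8957 + 1.8675 = 3.7632
F = (S − I)·e^(rT) = (86.65 − 3.7632) · e^(0.0900·6/12)
= 82.8868 · e^0.045000 = 82.8868 × 1.046028 = C$86.70

C$86.70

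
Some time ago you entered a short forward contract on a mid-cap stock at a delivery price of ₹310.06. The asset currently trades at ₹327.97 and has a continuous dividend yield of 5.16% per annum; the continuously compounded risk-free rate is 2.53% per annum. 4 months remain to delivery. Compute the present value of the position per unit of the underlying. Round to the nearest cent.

-₹14.92

Current fair forward for the remaining 4 months: F = S·e^((r − q)·T), (r − q) = 0.0253 − 0.0516 = -0.0263
F = 327.97 · e^(-0.0263 × 4/12) = 327.97 × 0.991272 = 325.1075
Value of long forward = (F − K)·e^(−rT) = (325.1075 − 310.06) · e^(−0.0253·4/12)
= 15.0475 × 0.991602 = 14.92
Short position value = −(long value) = -₹14.92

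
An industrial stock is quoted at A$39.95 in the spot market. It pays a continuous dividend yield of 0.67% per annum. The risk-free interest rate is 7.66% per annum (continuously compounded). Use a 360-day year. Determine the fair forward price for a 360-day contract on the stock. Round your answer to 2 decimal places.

F = S·e^((r − q)T) = 39.95 · e^((0.0766 − 0.0067) × 360/360)
= 39.95 · e^0.069900 = 39.95 × 1.072401
F = A$42.84

A$42.84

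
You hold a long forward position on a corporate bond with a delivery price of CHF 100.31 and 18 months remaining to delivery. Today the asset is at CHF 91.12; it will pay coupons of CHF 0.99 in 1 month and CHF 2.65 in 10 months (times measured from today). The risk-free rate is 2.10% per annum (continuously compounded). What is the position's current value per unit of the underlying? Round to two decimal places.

PV(remaining coupons) I = 0.99·e^(−0.0210·1/12) + 2.65·e^(−0.0210·10/12) = 3.5923
Current forward F = (S − I)·e^(rT) = (91.12 − 3.5923)·e^(0.0210·18/12) = 87.5277 × 1.032001 = 90.3287
Value (long) = (F − K)·e^(−rT) = (90.3287 − 100.31) × 0.968991 = -9.6718
Value = -CHF 9.67

-CHF 9.67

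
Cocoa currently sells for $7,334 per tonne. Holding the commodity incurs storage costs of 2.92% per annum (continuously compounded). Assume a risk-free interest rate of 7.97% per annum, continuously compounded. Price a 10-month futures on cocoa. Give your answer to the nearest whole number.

$8,031 per tonne

Net carry = r + u − y = 0.0797 + 0.0292 − 0.0000 = 0.1089
F = S·e^((r+u−y)T) = 7334 · e^(0.1089 × 10/12) = 7334 · e^0.090750
= 7334 × 1.094995 = $8,031 per tonne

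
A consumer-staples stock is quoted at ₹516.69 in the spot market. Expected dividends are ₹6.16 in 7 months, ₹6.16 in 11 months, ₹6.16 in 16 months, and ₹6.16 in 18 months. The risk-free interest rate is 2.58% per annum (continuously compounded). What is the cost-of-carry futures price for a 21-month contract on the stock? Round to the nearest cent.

PV(dividends) I = 6.16·e^(−0.0258·7/12) + 6.16·e^(−0.0258·11/12) + 6.16·e^(−0.0258·16/12) + 6.16·e^(−0.0258·18/12)
I = 6.0680 + 6.0160 + 5.9517 + 5.9262 = 23.9619
F = (S − I)·e^(rT) = (516.69 − 23.9619) · e^(0.0258·21/12)
= 492.7281 · e^0.045150 = 492.7281 × 1.046185 = ₹515.48

₹515.48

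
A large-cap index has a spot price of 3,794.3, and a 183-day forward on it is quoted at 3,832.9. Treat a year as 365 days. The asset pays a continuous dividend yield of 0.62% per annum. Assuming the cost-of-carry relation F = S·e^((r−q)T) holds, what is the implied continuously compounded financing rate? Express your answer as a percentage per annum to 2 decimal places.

2.64%

From F = S·e^((r−q)T): (r − q) = ln(F/S)/T
ln(3832.9/3794.3) = ln(1.010173) = 0.010122
(r − q) = 0.010122 / (183/365) = 0.020189
r = ln(F/S)/T + q = 0.020189 + 0.0062 = 0.026389
r = 2.64%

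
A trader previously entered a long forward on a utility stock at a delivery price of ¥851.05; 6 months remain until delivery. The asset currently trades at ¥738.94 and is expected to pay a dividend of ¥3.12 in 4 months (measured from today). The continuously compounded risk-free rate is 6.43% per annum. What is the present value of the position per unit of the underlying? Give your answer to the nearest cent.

-¥88.24

PV(remaining dividends) I = 3.12·e^(−0.0643·4/12) = 3.0538
Current forward F = (S − I)·e^(rT) = (738.94 − 3.0538)·e^(0.0643·6/12) = 735.8862 × 1.032672 = 759.9291
Value (long) = (F − K)·e^(−rT) = (759.9291 − 851.05) × 0.968361 = -88.2379
Value = -¥88.24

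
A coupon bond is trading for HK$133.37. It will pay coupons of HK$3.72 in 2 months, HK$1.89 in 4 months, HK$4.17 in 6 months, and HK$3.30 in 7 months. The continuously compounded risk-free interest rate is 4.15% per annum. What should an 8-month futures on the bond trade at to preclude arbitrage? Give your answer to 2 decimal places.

PV(coupons) I = 3.72·e^(−0.0415·2/12) + 1.89·e^(−0.0415·4/12) + 4.17·e^(−0.0415·6/12) + 3.30·e^(−0.0415·7/12)
I = 3.6944 + 1.8640 + 4.0844 + 3.2211 = 12.8639
F = (S − I)·e^(rT) = (133.37 − 12.8639) · e^(0.0415·8/12)
= 120.5061 · e^0.027667 = 120.5061 × 1.028053 = HK$123.89

HK$123.89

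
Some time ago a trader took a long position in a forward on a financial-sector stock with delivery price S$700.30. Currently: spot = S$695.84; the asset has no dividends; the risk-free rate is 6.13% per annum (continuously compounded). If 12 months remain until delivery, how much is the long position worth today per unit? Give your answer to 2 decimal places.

S$37.18

Current fair forward for the remaining 12 months: F = S·e^(r·T), r = 0.0613
F = 695.84 · e^(0.0613 × 12/12) = 695.84 × 1.063218 = 739.8296
Value of long forward = (F − K)·e^(−rT) = (739.8296 − 700.30) · e^(−0.0613·12/12)
= 39.5296 × 0.940541 = 37.18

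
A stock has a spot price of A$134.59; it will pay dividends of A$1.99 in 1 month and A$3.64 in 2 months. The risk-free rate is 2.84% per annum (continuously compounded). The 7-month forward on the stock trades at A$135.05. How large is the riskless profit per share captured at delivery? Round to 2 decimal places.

PV(dividends) I = 1.99·e^(−0.0284·1/12) + 3.64·e^(−0.0284·2/12) = 5.6081
Fair forward F* = (S − I)·e^(rT) = (134.59 − 5.6081)·e^0.016567 = 128.9819 × 1.016705 = 131.1365
Market A$135.05 > fair 131.1365: forward overpriced → cash-and-carry (borrow at r, buy the stock and collect the dividends, short the forward).
Profit at T = |F_mkt − F*| = |135.05 − 131.1365| = A$3.91 per share

A$3.91 per share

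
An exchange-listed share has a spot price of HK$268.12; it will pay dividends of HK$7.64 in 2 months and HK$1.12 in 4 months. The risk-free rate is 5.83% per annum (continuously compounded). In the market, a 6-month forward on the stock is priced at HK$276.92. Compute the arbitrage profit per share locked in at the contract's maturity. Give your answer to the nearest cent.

HK$9.79 per share

PV(dividends) I = 7.64·e^(−0.0583·2/12) + 1.12·e^(−0.0583·4/12) = 8.6646
Fair forward F* = (S − I)·e^(rT) = (268.12 − 8.6646)·e^0.029150 = 259.4554 × 1.029579 = 267.1298
Market HK$276.92 > fair 267.1298: forward overpriced → cash-and-carry (borrow at r, buy the stock and collect the dividends, short the forward).
Profit at T = |F_mkt − F*| = |276.92 − 267.1298| = HK$9.79 per share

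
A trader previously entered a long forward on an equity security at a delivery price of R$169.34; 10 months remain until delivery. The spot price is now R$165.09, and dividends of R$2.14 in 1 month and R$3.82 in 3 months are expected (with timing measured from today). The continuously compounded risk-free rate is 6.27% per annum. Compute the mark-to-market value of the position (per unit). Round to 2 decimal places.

-R$1.52

PV(remaining dividends) I = 2.14·e^(−0.0627·1/12) + 3.82·e^(−0.0627·3/12) = 5.8894
Current forward F = (S − I)·e^(rT) = (165.09 − 5.8894)·e^(0.0627·10/12) = 159.2006 × 1.053639 = 167.7400
Value (long) = (F − K)·e^(−rT) = (167.7400 − 169.34) × 0.949092 = -1.5185
Value = -R$1.52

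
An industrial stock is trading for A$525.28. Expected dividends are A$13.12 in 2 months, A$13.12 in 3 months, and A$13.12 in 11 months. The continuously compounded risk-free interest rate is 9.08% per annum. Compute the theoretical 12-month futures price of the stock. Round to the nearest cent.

PV(dividends) I = 13.12·e^(−0.0908·2/12) + 13.12·e^(−0.0908·3/12) + 13.12·e^(−0.0908·11/12)
I = 12.9229 + 12.8255 + 12.0722 = 37.8206
F = (S − I)·e^(rT) = (525.28 − 37.8206) · e^(0.0908·12/12)
= 487.4594 · e^0.090800 = 487.4594 × 1.095050 = A$533.79

A$533.79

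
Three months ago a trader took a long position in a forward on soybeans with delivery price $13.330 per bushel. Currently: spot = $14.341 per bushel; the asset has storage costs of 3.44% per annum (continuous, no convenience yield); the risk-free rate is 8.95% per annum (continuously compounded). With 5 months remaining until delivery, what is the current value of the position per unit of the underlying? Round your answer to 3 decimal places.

Current fair forward for the remaining 5 months: F = S·e^((r + u)·T), (r + u) = 0.0895 + 0.0344 = 0.1239
F = 14.341 · e^(0.1239 × 5/12) = 14.341 × 1.052981 = 15.1008
Value of long forward = (F − K)·e^(−rT) = (15.1008 − 13.330) · e^(−0.0895·5/12)
= 1.7708 × 0.963395 = 1.706

$1.706 per bushel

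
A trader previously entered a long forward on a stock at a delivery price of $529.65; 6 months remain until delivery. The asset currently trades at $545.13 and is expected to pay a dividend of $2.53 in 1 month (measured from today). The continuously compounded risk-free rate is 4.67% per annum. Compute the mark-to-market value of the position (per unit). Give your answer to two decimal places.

PV(remaining dividends) I = 2.53·e^(−0.0467·1/12) = 2.5202
Current forward F = (S − I)·e^(rT) = (545.13 − 2.5202)·e^(0.0467·6/12) = 542.6098 × 1.023625 = 555.4290
Value (long) = (F − K)·e^(−rT) = (555.4290 − 529.65) × 0.976921 = 25.1840
Value = $25.18

$25.18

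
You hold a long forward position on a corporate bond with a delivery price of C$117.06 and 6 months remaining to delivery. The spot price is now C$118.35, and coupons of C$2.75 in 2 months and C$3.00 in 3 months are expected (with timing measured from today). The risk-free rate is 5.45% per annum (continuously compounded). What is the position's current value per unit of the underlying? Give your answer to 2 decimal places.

-C$1.25

PV(remaining coupons) I = 2.75·e^(−0.0545·2/12) + 3.00·e^(−0.0545·3/12) = 5.6845
Current forward F = (S − I)·e^(rT) = (118.35 − 5.6845)·e^(0.0545·6/12) = 112.6655 × 1.027625 = 115.7779
Value (long) = (F − K)·e^(−rT) = (115.7779 − 117.06) × 0.973118 = -1.2476
Value = -C$1.25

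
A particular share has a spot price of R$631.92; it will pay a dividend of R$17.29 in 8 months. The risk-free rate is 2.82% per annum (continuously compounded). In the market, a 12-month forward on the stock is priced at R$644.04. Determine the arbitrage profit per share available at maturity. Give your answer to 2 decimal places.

PV(dividends) I = 17.29·e^(−0.0282·8/12) = 16.9680
Fair forward F* = (S − I)·e^(rT) = (631.92 − 16.9680)·e^0.028200 = 614.9520 × 1.028601 = 632.5402
Market R$644.04 > fair 632.5402: forward overpriced → cash-and-carry (borrow at r, buy the stock and collect the dividends, short the forward).
Profit at T = |F_mkt − F*| = |644.04 − 632.5402| = R$11.50 per share

R$11.50 per share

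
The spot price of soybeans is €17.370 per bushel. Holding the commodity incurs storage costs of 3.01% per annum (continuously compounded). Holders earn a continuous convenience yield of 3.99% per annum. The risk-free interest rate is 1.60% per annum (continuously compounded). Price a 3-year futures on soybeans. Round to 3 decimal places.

€17.696 per bushel

Net carry = r + u − y = 0.0160 + 0.0301 − 0.0399 = 0.0062
F = S·e^((r+u−y)T) = 17.370 · e^(0.0062 × 3) = 17.370 · e^0.018600
= 17.370 × 1.018774 = €17.696 per bushel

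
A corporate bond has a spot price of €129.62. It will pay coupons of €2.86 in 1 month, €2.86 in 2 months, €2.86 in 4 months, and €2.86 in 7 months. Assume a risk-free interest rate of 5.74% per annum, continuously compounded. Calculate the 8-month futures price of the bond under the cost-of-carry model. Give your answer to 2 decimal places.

€122.99

PV(coupons) I = 2.86·e^(−0.0574·1/12) + 2.86·e^(−0.0574·2/12) + 2.86·e^(−0.0574·4/12) + 2.86·e^(−0.0574·7/12)
I = 2.8464 + 2.8328 + 2.8058 + 2.7658 = 11.2508
F = (S − I)·e^(rT) = (129.62 − 11.2508) · e^(0.0574·8/12)
= 118.3692 · e^0.038267 = 118.3692 × 1.039009 = €122.99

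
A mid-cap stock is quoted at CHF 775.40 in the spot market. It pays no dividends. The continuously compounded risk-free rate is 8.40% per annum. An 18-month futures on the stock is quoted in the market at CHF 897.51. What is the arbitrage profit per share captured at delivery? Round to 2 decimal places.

Fair futures: F* = S·e^(carry·T), with carry = r = 0.0840
F* = 775.40 · e^(0.0840 × 18/12) = 775.40 · e^0.126000 = 775.40 × 1.134282 = CHF 879.5223
Market CHF 897.51 > fair CHF 879.5223: forward overpriced → cash-and-carry (buy spot, short the forward).
At maturity, profit = |F_mkt − F*| = |897.51 − 879.5223| = CHF 17.99 per share

CHF 17.99 per share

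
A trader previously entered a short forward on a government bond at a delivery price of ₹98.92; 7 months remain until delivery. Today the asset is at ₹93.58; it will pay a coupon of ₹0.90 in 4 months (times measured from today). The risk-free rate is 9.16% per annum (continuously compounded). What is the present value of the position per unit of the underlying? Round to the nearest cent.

₹1.07

PV(remaining coupons) I = 0.90·e^(−0.0916·4/12) = 0.8729
Current forward F = (S − I)·e^(rT) = (93.58 − 0.8729)·e^(0.0916·7/12) = 92.7071 × 1.054887 = 97.7955
Value (long) = (F − K)·e^(−rT) = (97.7955 − 98.92) × 0.947969 = -1.0660
Short position value = −(long value) = ₹1.07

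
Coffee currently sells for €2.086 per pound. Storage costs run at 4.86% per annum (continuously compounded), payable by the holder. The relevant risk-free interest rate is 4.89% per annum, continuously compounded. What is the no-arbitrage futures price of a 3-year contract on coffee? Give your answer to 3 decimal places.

€2.795 per pound

Net carry = r + u − y = 0.0489 + 0.0486 − 0.0000 = 0.0975
F = S·e^((r+u−y)T) = 2.086 · e^(0.0975 × 3) = 2.086 · e^0.292500
= 2.086 × 1.339773 = €2.795 per pound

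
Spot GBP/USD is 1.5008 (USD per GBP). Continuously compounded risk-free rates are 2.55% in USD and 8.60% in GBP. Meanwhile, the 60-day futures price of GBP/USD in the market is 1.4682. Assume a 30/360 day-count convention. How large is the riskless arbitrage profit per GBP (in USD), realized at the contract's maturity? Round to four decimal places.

0.0175 per GBP (in USD)

Fair futures: F* = S·e^(carry·T), with carry = (r_USD − r_GBP) = 0.0255 − 0.0860 = -0.0605
F* = 1.5008 · e^(-0.0605 × 60/360) = 1.5008 · e^-0.010083 = 1.5008 × 0.989968 = 1.4857
Market 1.4682 < fair 1.4857: forward underpriced → reverse cash-and-carry (short spot, go long the forward).
At maturity, profit = |F_mkt − F*| = |1.4682 − 1.4857| = 0.0175 per GBP (in USD)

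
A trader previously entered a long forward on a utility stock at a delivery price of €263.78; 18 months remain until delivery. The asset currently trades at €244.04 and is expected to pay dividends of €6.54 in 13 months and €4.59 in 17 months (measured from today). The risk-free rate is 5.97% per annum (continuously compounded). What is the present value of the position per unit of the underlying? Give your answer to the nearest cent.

-€7.49

PV(remaining dividends) I = 6.54·e^(−0.0597·13/12) + 4.59·e^(−0.0597·17/12) = 10.3482
Current forward F = (S − I)·e^(rT) = (244.04 − 10.3482)·e^(0.0597·18/12) = 233.6918 × 1.093682 = 255.5845
Value (long) = (F − K)·e^(−rT) = (255.5845 − 263.78) × 0.914343 = -7.4935
Value = -€7.49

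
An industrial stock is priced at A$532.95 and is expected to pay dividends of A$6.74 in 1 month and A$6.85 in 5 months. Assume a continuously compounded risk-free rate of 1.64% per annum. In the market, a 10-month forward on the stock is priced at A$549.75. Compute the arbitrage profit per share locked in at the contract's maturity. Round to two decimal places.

A$23.19 per share

PV(dividends) I = 6.74·e^(−0.0164·1/12) + 6.85·e^(−0.0164·5/12) = 13.5341
Fair forward F* = (S − I)·e^(rT) = (532.95 − 13.5341)·e^0.013667 = 519.4159 × 1.013761 = 526.5636
Market A$549.75 > fair 526.5636: forward overpriced → cash-and-carry (borrow at r, buy the stock and collect the dividends, short the forward).
Profit at T = |F_mkt − F*| = |549.75 − 526.5636| = A$23.19 per share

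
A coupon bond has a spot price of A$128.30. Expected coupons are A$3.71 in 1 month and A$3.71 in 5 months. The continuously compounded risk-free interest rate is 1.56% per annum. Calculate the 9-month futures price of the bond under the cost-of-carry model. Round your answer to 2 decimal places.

A$122.33

PV(coupons) I = 3.71·e^(−0.0156·1/12) + 3.71·e^(−0.0156·5/12)
I = 3.7052 + 3.6860 = 7.3912
F = (S − I)·e^(rT) = (128.30 − 7.3912) · e^(0.0156·9/12)
= 120.9088 · e^0.011700 = 120.9088 × 1.011769 = A$122.33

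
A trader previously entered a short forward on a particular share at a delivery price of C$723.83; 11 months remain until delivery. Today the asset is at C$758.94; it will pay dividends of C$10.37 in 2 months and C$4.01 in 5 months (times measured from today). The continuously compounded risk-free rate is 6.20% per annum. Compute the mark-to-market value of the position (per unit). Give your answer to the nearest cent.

PV(remaining dividends) I = 10.37·e^(−0.0620·2/12) + 4.01·e^(−0.0620·5/12) = 14.1711
Current forward F = (S − I)·e^(rT) = (758.94 − 14.1711)·e^(0.0620·11/12) = 744.7689 × 1.058479 = 788.3222
Value (long) = (F − K)·e^(−rT) = (788.3222 − 723.83) × 0.944752 = 60.9291
Short position value = −(long value) = -C$60.93

-C$60.93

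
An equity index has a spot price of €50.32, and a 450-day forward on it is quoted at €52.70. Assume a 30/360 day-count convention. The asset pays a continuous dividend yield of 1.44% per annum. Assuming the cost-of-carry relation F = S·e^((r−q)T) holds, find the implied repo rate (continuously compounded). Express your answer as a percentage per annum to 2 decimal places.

From F = S·e^((r−q)T): (r − q) = ln(F/S)/T
ln(52.70/50.32) = ln(1.047297) = 0.046213
(r − q) = 0.046213 / (450/360) = 0.036970
r = ln(F/S)/T + q = 0.036970 + 0.0144 = 0.051370
r = 5.14%

5.14%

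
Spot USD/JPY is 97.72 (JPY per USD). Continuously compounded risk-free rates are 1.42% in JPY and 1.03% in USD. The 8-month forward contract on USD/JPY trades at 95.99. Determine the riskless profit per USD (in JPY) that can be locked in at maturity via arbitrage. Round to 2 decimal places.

1.98 per USD (in JPY)

Fair forward: F* = S·e^(carry·T), with carry = (r_JPY − r_USD) = 0.0142 − 0.0103 = 0.0039
F* = 97.72 · e^(0.0039 × 8/12) = 97.72 · e^0.002600 = 97.72 × 1.002603 = 97.9744
Market 95.99 < fair 97.9744: forward underpriced → reverse cash-and-carry (short spot, go long the forward).
At maturity, profit = |F_mkt − F*| = |95.99 − 97.9744| = 1.98 per USD (in JPY)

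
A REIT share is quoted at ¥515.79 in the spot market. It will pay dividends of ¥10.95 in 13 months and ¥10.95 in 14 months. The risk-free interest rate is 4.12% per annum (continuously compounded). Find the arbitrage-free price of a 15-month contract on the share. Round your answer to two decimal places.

PV(dividends) I = 10.95·e^(−0.0412·13/12) + 10.95·e^(−0.0412·14/12)
I = 10.4720 + 10.4361 = 20.9081
F = (S − I)·e^(rT) = (515.79 − 20.9081) · e^(0.0412·15/12)
= 494.8819 · e^0.051500 = 494.8819 × 1.052849 = ¥521.04

¥521.04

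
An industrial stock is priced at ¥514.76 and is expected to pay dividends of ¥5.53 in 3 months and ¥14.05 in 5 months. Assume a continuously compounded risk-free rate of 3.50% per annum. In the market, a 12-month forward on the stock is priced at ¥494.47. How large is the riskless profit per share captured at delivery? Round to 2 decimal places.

¥18.61 per share

PV(dividends) I = 5.53·e^(−0.0350·3/12) + 14.05·e^(−0.0350·5/12) = 19.3284
Fair forward F* = (S − I)·e^(rT) = (514.76 − 19.3284)·e^0.035000 = 495.4316 × 1.035620 = 513.0789
Market ¥494.47 < fair 513.0789: forward underpriced → reverse cash-and-carry (short the stock, invest proceeds at r, pay the dividends, go long the forward).
Profit at T = |F_mkt − F*| = |494.47 − 513.0789| = ¥18.61 per share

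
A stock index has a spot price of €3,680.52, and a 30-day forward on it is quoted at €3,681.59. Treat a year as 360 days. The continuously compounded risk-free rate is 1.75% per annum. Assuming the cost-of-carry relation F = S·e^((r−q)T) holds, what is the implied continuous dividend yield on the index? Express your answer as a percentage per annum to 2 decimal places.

1.40%

From F = S·e^((r−q)T): (r − q) = ln(F/S)/T
ln(3681.59/3680.52) = ln(1.000291) = 0.000291
(r − q) = 0.000291 / (30/360) = 0.003492
q = r − ln(F/S)/T = 0.0175 − 0.003492 = 0.014008
q = 1.40%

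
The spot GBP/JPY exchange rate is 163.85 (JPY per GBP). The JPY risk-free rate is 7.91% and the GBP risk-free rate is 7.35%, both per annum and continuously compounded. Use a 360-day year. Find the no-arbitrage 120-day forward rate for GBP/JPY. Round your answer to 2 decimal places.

F = S·e^((r_JPY − r_GBP)T) = 163.85 · e^((0.0791 − 0.0735) × 120/360)
= 163.85 · e^0.001867 = 163.85 × 1.001869
F = 164.16 JPY per GBP

164.16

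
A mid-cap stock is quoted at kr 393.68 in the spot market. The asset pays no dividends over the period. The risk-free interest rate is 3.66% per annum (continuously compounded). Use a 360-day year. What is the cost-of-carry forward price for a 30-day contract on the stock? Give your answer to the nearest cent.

F = S·e^(rT) = 393.68 · e^(0.0366 × 30/360)
= 393.68 · e^0.003050 = 393.68 × 1.003055
F = kr 394.88

kr 394.88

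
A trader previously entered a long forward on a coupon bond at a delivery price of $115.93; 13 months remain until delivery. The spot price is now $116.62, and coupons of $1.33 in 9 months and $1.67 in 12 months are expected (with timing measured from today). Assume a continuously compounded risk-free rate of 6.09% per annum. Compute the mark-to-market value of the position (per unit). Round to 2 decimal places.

PV(remaining coupons) I = 1.33·e^(−0.0609·9/12) + 1.67·e^(−0.0609·12/12) = 2.8420
Current forward F = (S − I)·e^(rT) = (116.62 − 2.8420)·e^(0.0609·13/12) = 113.7780 × 1.068200 = 121.5377
Value (long) = (F − K)·e^(−rT) = (121.5377 − 115.93) × 0.936154 = 5.2497
Value = $5.25

$5.25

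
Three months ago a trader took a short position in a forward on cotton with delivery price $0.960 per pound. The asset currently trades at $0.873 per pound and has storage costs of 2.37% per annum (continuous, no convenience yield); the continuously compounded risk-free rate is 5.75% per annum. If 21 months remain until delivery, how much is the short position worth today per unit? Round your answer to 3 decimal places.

-$0.042 per pound

Current fair forward for the remaining 21 months: F = S·e^((r + u)·T), (r + u) = 0.0575 + 0.0237 = 0.0812
F = 0.873 · e^(0.0812 × 21/12) = 0.873 × 1.152692 = 1.0063
Value of long forward = (F − K)·e^(−rT) = (1.0063 − 0.960) · e^(−0.0575·21/12)
= 0.0463 × 0.904272 = 0.042
Short position value = −(long value) = -$0.042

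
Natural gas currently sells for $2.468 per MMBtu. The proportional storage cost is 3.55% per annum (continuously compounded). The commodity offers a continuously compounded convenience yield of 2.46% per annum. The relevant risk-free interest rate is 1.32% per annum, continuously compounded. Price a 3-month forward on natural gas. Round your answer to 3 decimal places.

$2.483 per MMBtu

Net carry = r + u − y = 0.0132 + 0.0355 − 0.0246 = 0.0241
F = S·e^((r+u−y)T) = 2.468 · e^(0.0241 × 3/12) = 2.468 · e^0.006025
= 2.468 × 1.006043 = $2.483 per MMBtu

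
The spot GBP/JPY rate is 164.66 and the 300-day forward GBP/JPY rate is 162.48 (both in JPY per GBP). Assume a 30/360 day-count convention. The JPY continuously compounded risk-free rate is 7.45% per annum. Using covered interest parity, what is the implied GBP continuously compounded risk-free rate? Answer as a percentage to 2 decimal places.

F = S·e^((r_JPY − r_GBP)T) ⇒ r_GBP = r_JPY − ln(F/S)/T
ln(162.48/164.66) = -0.013328; /(300/360) = -0.015994
r_GBP = 0.0745 + 0.015994 = 0.090494
r_GBP = 9.05%

9.05%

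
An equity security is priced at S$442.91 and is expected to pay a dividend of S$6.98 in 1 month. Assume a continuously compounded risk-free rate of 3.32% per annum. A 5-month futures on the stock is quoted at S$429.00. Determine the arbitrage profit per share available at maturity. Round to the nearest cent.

S$13.02 per share

PV(dividends) I = 6.98·e^(−0.0332·1/12) = 6.9607
Fair futures F* = (S − I)·e^(rT) = (442.91 − 6.9607)·e^0.013833 = 435.9493 × 1.013929 = 442.0216
Market S$429.00 < fair 442.0216: forward underpriced → reverse cash-and-carry (short the stock, invest proceeds at r, pay the dividends, go long the forward).
Profit at T = |F_mkt − F*| = |429.00 − 442.0216| = S$13.02 per share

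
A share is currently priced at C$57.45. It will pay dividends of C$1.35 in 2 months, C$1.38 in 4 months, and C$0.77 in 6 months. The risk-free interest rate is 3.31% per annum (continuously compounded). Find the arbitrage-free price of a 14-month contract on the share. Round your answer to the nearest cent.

C$56.11

PV(dividends) I = 1.35·e^(−0.0331·2/12) + 1.38·e^(−0.0331·4/12) + 0.77·e^(−0.0331·6/12)
I = 1.3426 + 1.3649 + 0.7574 = 3.4649
F = (S − I)·e^(rT) = (57.45 − 3.4649) · e^(0.0331·14/12)
= 53.9851 · e^0.038617 = 53.9851 × 1.039372 = C$56.11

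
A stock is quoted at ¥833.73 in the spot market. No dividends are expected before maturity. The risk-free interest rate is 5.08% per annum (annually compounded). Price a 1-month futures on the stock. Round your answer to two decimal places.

¥837.18

F = S · (1+r)^T
= 833.73 × 1.004138
F = ¥837.18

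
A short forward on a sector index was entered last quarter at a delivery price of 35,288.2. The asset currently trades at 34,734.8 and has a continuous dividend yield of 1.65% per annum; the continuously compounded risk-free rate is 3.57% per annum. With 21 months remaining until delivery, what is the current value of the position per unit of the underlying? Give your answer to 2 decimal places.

Current fair forward for the remaining 21 months: F = S·e^((r − q)·T), (r − q) = 0.0357 − 0.0165 = 0.0192
F = 34734.8 · e^(0.0192 × 21/12) = 34734.8 × 1.03417086 = 35921.7180
Value of long forward = (F − K)·e^(−rT) = (35921.7180 − 35288.2) · e^(−0.0357·21/12)
= 633.5180 × 0.93943655 = 595.15
Short position value = −(long value) = -595.15

-595.15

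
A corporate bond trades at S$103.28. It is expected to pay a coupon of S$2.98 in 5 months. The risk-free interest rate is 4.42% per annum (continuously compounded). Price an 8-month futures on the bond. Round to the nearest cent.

S$103.36

PV(coupons) I = 2.98·e^(−0.0442·5/12)
I = 2.9256
F = (S − I)·e^(rT) = (103.28 − 2.9256) · e^(0.0442·8/12)
= 100.3544 · e^0.029467 = 100.3544 × 1.029905 = S$103.36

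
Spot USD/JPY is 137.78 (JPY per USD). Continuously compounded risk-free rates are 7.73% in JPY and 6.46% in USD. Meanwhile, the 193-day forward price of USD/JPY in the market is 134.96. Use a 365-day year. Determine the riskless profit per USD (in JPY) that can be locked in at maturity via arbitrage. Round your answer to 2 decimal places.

Fair forward: F* = S·e^(carry·T), with carry = (r_JPY − r_USD) = 0.0773 − 0.0646 = 0.0127
F* = 137.78 · e^(0.0127 × 193/365) = 137.78 · e^0.006715 = 137.78 × 1.006738 = 138.7084
Market 134.96 < fair 138.7084: forward underpriced → reverse cash-and-carry (short spot, go long the forward).
At maturity, profit = |F_mkt − F*| = |134.96 − 138.7084| = 3.75 per USD (in JPY)

3.75 per USD (in JPY)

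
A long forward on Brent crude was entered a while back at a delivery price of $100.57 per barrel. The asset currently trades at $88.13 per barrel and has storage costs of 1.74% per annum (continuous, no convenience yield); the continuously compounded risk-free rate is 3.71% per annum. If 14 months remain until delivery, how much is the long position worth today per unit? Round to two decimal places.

Current fair forward for the remaining 14 months: F = S·e^((r + u)·T), (r + u) = 0.0371 + 0.0174 = 0.0545
F = 88.13 · e^(0.0545 × 14/12) = 88.13 × 1.065648 = 93.9156
Value of long forward = (F − K)·e^(−rT) = (93.9156 − 100.57) · e^(−0.0371·14/12)
= -6.6544 × 0.957640 = -6.37

-$6.37 per barrel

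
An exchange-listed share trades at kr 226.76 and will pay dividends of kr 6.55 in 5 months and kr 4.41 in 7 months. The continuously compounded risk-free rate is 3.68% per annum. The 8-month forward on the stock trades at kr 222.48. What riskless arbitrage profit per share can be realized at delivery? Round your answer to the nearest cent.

kr 1.12 per share

PV(dividends) I = 6.55·e^(−0.0368·5/12) + 4.41·e^(−0.0368·7/12) = 10.7667
Fair forward F* = (S − I)·e^(rT) = (226.76 − 10.7667)·e^0.024533 = 215.9933 × 1.024836 = 221.3577
Market kr 222.48 > fair 221.3577: forward overpriced → cash-and-carry (borrow at r, buy the stock and collect the dividends, short the forward).
Profit at T = |F_mkt − F*| = |222.48 − 221.3577| = kr 1.12 per share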